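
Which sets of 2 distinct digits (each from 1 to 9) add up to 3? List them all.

2 distinct digits from 1–9 sum between 3 and 17.
Only one set works: {1,2}.

{1,2}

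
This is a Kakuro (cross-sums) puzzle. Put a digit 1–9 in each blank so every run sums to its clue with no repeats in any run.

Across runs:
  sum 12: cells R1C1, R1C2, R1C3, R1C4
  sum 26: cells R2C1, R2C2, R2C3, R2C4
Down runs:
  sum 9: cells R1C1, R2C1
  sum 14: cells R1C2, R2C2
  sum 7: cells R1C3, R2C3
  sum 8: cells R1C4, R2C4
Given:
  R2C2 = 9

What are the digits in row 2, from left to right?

8, 9, 3, 6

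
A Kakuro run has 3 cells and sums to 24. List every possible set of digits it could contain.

{7,8,9}

3 distinct digits from 1–9 sum between 6 and 24.
Only one set works: {7,8,9}.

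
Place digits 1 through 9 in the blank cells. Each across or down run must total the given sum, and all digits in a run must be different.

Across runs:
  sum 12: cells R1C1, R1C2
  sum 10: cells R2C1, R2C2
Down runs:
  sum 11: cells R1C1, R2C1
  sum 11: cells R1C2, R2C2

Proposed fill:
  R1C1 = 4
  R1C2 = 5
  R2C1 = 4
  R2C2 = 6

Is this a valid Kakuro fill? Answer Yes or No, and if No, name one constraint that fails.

No — the down run R1C1–R2C1 sums to 8, not 11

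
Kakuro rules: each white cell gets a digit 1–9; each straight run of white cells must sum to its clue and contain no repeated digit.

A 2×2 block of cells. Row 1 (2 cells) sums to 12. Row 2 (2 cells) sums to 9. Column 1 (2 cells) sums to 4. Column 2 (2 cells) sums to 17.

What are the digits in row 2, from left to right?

4 in 2 cells must be {1,3}; 17 in 2 cells must be {8,9}.
The 12 across and the 4 down share only 3, so (1,1) = 3.
(1,2) = 12 − 3 = 9 completes the 12 across.
(2,1) = 4 − 3 = 1 completes the 4 down.
(2,2) = 9 − 1 = 8 completes the 9 across.

1 8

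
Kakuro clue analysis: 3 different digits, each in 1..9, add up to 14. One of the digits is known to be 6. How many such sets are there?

2

3 distinct digits from 1–9 sum between 6 and 24.
Keeping only sets containing 6.
Enumerating: {1,6,7}, {3,5,6}.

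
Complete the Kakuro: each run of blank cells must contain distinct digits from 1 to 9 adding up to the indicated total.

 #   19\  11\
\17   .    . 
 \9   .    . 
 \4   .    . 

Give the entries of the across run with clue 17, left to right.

9 8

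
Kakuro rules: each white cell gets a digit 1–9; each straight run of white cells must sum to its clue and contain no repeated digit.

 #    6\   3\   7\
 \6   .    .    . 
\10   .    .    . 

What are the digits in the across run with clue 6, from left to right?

1 2 3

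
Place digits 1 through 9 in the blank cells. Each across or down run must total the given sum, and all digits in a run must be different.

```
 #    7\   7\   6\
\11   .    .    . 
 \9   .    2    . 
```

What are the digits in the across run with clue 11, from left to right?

4 5 2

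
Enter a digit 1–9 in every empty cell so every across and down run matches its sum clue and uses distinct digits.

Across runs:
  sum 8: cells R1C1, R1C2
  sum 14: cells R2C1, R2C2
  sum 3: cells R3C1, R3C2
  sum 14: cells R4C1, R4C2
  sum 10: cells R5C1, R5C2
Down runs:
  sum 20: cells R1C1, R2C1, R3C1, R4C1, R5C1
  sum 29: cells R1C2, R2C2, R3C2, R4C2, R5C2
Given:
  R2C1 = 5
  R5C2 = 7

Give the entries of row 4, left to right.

9 5

3 in 2 cells must be {1,2}.
R2C2 = 14 − 5 = 9 completes the 14 across.
R5C1 = 10 − 7 = 3 completes the 10 across.
No cell is forced outright now. R3C2 can only be 1 or 2 (the digits allowed by both its 3 across and its 29 down). If R3C2 = 1: then R1C2 would have to be in {1,2,3,5,6,7} for the 8 across but in {4,8} for the 29 down — contradiction. So R3C2 = 2.
R3C1 = 3 − 2 = 1 completes the 3 across.
R4C1 = 9: the only remaining digit allowed by both the 14 across and the 20 down.
R4C2 = 14 − 9 = 5 completes the 14 across.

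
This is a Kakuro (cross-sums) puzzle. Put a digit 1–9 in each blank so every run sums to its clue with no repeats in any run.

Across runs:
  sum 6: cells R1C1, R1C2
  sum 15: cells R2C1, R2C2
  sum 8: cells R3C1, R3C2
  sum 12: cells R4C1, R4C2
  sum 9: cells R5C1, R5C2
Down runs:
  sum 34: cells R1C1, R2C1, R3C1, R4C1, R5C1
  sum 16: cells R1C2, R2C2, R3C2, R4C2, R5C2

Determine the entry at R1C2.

34 in 5 cells must be {4,6,7,8,9}; 16 in 5 cells must be {1,2,3,4,6}.
Only 4 fits R1C1 under both its across sum 6 and down sum 34.
R1C2 = 6 − 4 = 2 completes the 6 across.

2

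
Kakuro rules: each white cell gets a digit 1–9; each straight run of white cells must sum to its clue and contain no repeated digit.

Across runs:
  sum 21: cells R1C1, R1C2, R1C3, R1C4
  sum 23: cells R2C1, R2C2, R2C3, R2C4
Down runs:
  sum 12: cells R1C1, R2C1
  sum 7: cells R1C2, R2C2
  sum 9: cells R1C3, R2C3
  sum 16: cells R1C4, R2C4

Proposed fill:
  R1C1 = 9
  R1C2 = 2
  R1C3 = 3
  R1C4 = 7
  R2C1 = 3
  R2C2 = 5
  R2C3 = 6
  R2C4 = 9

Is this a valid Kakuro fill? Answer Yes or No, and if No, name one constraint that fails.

Across: 9+2+3+7=21; 3+5+6+9=23. Down: 9+3=12; 2+5=7; 3+6=9; 7+9=16. No digit repeats within any run.

Yes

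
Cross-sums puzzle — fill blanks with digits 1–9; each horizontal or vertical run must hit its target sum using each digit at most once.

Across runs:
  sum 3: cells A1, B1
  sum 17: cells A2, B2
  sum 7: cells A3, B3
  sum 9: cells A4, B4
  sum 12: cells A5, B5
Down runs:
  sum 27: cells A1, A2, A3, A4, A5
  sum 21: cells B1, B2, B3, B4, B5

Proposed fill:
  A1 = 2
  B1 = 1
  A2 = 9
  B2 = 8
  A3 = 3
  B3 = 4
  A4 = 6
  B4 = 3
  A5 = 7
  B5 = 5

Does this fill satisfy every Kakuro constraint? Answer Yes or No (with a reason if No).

Across: 2+1=3; 9+8=17; 3+4=7; 6+3=9; 7+5=12. Down: 2+9+3+6+7=27; 1+8+4+3+5=21. No digit repeats within any run.

Yes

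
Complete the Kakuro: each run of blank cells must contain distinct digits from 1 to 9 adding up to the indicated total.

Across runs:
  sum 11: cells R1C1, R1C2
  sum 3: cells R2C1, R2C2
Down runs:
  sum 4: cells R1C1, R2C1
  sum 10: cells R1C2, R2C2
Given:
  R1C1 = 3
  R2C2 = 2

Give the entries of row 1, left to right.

3 8

3 in 2 cells must be {1,2}; 4 in 2 cells must be {1,3}.
R1C2 = 11 − 3 = 8 completes the 11 across.
R2C1 = 3 − 2 = 1 completes the 3 across.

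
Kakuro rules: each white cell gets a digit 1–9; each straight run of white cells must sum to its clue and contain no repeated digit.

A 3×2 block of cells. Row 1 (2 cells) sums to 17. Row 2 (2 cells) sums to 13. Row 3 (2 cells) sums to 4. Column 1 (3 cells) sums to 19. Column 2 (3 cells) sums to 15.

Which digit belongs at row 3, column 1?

17 in 2 cells must be {8,9}; 4 in 2 cells must be {1,3}.
The 4 across and the 19 down share only 3, so (3,1) = 3.
(3,2) = 4 − 3 = 1 completes the 4 across.
Given what's placed, (1,1) must be 9 to fit the 17 across and 19 down.
(1,2) = 17 − 9 = 8 completes the 17 across.
(2,1) = 19 − 12 = 7 completes the 19 down.
(2,2) = 13 − 7 = 6 completes the 13 across.

3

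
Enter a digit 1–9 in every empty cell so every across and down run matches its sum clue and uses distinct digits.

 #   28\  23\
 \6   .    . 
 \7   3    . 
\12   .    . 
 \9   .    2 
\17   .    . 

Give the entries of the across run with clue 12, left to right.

17 in 2 cells must be {8,9}.
R2C2 = 7 − 3 = 4 completes the 7 across.
R4C1 = 9 − 2 = 7 completes the 9 across.
No cell is forced outright now. R5C2 can only be 8 or 9 (the digits allowed by both its 17 across and its 23 down). If R5C2 = 8: then R1C2 would have to be in {1,2,4,5} for the 6 across but in {3,6} for the 23 down — contradiction. So R5C2 = 9.
R5C1 = 17 − 9 = 8 completes the 17 across.
Nothing is forced directly, so branch on R1C1, whose candidates are 1 or 4. If R1C1 = 4: then R1C2 would have to be in {2} for the 6 across but in {1,3,5,7} for the 23 down — contradiction. So R1C1 = 1.
R1C2 = 6 − 1 = 5 completes the 6 across.
R3C1 = 28 − 19 = 9 completes the 28 down.
R3C2 = 12 − 9 = 3 completes the 12 across.

9, 3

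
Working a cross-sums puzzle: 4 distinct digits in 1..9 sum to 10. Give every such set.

{1,2,3,4}

4 distinct digits from 1–9 sum between 10 and 30.
Only one set works: {1,2,3,4}.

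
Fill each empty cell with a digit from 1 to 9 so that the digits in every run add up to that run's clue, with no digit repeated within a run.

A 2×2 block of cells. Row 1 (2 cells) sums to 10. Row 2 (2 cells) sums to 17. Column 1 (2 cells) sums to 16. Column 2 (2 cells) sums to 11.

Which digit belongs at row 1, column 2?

17 in 2 cells must be {8,9}; 16 in 2 cells must be {7,9}.
The 17 across and the 16 down share only 9, so (2,1) = 9.
(2,2) = 17 − 9 = 8 completes the 17 across.
(1,1) = 16 − 9 = 7 completes the 16 down.
(1,2) = 10 − 7 = 3 completes the 10 across.

3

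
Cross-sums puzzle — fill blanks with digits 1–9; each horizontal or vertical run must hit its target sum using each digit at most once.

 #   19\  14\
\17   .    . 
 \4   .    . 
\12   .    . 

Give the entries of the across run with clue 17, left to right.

17 in 2 cells must be {8,9}; 4 in 2 cells must be {1,3}.
The 4 across and the 19 down share only 3, so R2C1 = 3.
R2C2 = 4 − 3 = 1 completes the 4 across.
Given what's placed, R1C1 must be 9 to fit the 17 across and 19 down.
R1C2 = 17 − 9 = 8 completes the 17 across.
R3C1 = 19 − 12 = 7 completes the 19 down.
R3C2 = 12 − 7 = 5 completes the 12 across.

9 8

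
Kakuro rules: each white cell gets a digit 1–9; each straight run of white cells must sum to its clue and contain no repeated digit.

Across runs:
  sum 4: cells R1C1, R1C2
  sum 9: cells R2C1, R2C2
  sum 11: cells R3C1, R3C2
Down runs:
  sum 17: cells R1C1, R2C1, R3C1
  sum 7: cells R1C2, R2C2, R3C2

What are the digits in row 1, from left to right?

3 1

4 in 2 cells must be {1,3}; 7 in 3 cells must be {1,2,4}.
The 4 across and the 7 down share only 1, so R1C2 = 1.
R1C1 = 4 − 1 = 3 completes the 4 across.
Nothing is forced directly, so branch on R2C2, whose candidates are 2 or 4. If R2C2 = 2: then R2C1 would have to be in {7} for the 9 across but in {5,6,8,9} for the 17 down — contradiction. So R2C2 = 4.
R2C1 = 9 − 4 = 5 completes the 9 across.
R3C1 = 17 − 8 = 9 completes the 17 down.
R3C2 = 11 − 9 = 2 completes the 11 across.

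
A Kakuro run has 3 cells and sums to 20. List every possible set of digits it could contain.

3 distinct digits from 1–9 sum between 6 and 24.

{3,8,9}; {4,7,9}; {5,6,9}; {5,7,8}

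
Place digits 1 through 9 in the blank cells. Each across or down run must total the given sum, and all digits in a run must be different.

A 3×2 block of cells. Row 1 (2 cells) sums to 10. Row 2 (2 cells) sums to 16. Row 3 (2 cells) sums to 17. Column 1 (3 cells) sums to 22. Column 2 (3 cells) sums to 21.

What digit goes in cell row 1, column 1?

16 in 2 cells must be {7,9}; 17 in 2 cells must be {8,9}.
Nothing is forced directly, so branch on (3,1), whose candidates are 8 or 9. If (3,1) = 8: that forces (1,1) = 9, after which (1,2) would have to be in {1} for the 10 across but in {4,5,6,7,8,9} for the 21 down — contradiction. So (3,1) = 9.
Given what's placed, (2,1) must be 7 to fit the 16 across and 22 down.
(2,2) = 16 − 7 = 9 completes the 16 across.
(3,2) = 17 − 9 = 8 completes the 17 across.
(1,1) = 22 − 16 = 6 completes the 22 down.
(1,2) = 10 − 6 = 4 completes the 10 across.

6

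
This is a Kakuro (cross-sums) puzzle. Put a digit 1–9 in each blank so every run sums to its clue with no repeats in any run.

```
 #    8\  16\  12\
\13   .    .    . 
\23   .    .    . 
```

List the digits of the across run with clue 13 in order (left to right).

23 in 3 cells must be {6,8,9}; 16 in 2 cells must be {7,9}.
The 23 across and the 8 down share only 6, so R2C1 = 6.
Given what's placed, R2C2 must be 9 to fit the 23 across and 16 down.
R2C3 = 23 − 15 = 8 completes the 23 across.
R1C1 = 8 − 6 = 2 completes the 8 down.
R1C2 = 16 − 9 = 7 completes the 16 down.
R1C3 = 13 − 9 = 4 completes the 13 across.

2, 7, 4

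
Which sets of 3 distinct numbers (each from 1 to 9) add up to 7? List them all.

{1,2,4}

3 distinct digits from 1–9 sum between 6 and 24.
Only one set works: {1,2,4}.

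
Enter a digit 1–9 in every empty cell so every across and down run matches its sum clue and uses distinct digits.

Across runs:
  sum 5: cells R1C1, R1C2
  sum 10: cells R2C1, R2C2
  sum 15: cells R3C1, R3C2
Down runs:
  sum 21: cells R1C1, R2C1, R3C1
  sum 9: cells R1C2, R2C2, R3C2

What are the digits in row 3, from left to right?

The 5 across and the 21 down share only 4, so R1C1 = 4.
R1C2 = 5 − 4 = 1 completes the 5 across.
Given what's placed, R3C2 must be 6 to fit the 15 across and 9 down.
R2C2 = 9 − 7 = 2 completes the 9 down.
R3C1 = 15 − 6 = 9 completes the 15 across.
R2C1 = 10 − 2 = 8 completes the 10 across.

9, 6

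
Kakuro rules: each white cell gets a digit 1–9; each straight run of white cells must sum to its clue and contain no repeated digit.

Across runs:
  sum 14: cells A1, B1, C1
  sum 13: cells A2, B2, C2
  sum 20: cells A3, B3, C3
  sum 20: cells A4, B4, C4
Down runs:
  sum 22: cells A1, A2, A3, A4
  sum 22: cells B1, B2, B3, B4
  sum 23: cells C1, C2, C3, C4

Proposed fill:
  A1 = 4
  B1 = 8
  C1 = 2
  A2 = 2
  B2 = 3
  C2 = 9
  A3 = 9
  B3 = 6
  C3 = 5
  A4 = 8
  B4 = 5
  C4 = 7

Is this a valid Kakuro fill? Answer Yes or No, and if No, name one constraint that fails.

No — the down run A1–A4 sums to 23, not 22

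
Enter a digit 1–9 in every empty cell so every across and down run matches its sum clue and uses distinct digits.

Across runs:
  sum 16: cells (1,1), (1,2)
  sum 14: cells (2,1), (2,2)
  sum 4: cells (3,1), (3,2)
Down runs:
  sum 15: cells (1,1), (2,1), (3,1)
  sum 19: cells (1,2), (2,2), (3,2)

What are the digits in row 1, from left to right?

16 in 2 cells must be {7,9}; 4 in 2 cells must be {1,3}.
The 4 across and the 19 down share only 3, so (3,2) = 3.
Given what's placed, (2,2) must be 9 to fit the 14 across and 19 down.
(3,1) = 4 − 3 = 1 completes the 4 across.
(1,1) = 9: the only remaining digit allowed by both the 16 across and the 15 down.
(1,2) = 16 − 9 = 7 completes the 16 across.
(2,1) = 14 − 9 = 5 completes the 14 across.

9, 7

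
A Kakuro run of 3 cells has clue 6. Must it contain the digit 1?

The only way to make 6 from 3 distinct digits is {1,2,3}, which contains 1.

Yes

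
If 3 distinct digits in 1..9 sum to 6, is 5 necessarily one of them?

The only way to make 6 from 3 distinct digits is {1,2,3}, which does not contain 5.

No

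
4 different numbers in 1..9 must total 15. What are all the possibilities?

4 distinct digits from 1–9 sum between 10 and 30.

{1,2,3,9}; {1,2,4,8}; {1,2,5,7}; {1,3,4,7}; {1,3,5,6}; {2,3,4,6}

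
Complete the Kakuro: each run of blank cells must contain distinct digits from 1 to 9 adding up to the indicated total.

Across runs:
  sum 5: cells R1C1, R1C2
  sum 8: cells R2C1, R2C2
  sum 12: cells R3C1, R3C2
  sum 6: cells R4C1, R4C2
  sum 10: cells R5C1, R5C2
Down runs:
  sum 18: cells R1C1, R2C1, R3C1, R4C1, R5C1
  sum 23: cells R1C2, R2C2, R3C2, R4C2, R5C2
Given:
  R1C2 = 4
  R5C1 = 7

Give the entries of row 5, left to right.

7 3

R1C1 = 5 − 4 = 1 completes the 5 across.
R5C2 = 10 − 7 = 3 completes the 10 across.
No cell is forced outright now. R4C1 can only be 2 or 5 (the digits allowed by both its 6 across and its 18 down). If R4C1 = 2: then R4C2 would have to be in {4} for the 6 across but in {1,2,5,6,7,8,9} for the 23 down — contradiction. So R4C1 = 5.
R3C1 = 3: the only remaining digit allowed by both the 12 across and the 18 down.
R3C2 = 12 − 3 = 9 completes the 12 across.
R4C2 = 6 − 5 = 1 completes the 6 across.
R2C1 = 18 − 16 = 2 completes the 18 down.
R2C2 = 8 − 2 = 6 completes the 8 across.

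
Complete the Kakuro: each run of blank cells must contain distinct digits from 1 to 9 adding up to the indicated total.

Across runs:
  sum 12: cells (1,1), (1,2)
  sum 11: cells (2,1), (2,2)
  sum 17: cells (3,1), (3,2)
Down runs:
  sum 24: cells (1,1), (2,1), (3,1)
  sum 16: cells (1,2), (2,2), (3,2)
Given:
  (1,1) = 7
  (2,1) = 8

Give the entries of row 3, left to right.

9, 8

17 in 2 cells must be {8,9}; 24 in 3 cells must be {7,8,9}.
(1,2) = 12 − 7 = 5 completes the 12 across.
(2,2) = 11 − 8 = 3 completes the 11 across.
(3,1) = 24 − 15 = 9 completes the 24 down.
(3,2) = 17 − 9 = 8 completes the 17 across.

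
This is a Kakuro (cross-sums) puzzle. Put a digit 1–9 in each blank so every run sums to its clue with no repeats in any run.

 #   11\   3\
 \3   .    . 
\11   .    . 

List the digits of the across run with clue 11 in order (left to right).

9 2

3 in 2 cells must be {1,2}.
The 3 across and the 11 down share only 2, so R1C1 = 2.
R1C2 = 3 − 2 = 1 completes the 3 across.
R2C1 = 11 − 2 = 9 completes the 11 down.
R2C2 = 11 − 9 = 2 completes the 11 across.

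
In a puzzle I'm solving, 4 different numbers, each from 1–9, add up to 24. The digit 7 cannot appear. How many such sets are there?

4

4 distinct digits from 1–9 sum between 10 and 30.
Dropping sets that contain 7.
Enumerating: {1,6,8,9}, {2,5,8,9}, {3,4,8,9}, {4,5,6,9}.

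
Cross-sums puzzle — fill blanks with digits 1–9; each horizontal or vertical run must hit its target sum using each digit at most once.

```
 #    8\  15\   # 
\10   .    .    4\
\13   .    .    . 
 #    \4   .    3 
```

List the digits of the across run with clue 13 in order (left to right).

4 in 2 cells must be {1,3}.
R2C3 = 4 − 3 = 1 completes the 4 down.
R3C2 = 4 − 3 = 1 completes the 4 across.
No cell is forced outright now. R1C2 can only be 6 or 8 or 9 (the digits allowed by both its 10 across and its 15 down). If R1C2 = 6: then R1C1 would have to be in {4} for the 10 across but in {1,2,3,5,6,7} for the 8 down — contradiction. If R1C2 = 8: that forces R1C1 = 2, after which R2C1 would have to be in {3,4,5,7,8,9} for the 13 across but in {6} for the 8 down — contradiction. So R1C2 = 9.
R1C1 = 10 − 9 = 1 completes the 10 across.
R2C1 = 8 − 1 = 7 completes the 8 down.
R2C2 = 13 − 8 = 5 completes the 13 across.

7 5 1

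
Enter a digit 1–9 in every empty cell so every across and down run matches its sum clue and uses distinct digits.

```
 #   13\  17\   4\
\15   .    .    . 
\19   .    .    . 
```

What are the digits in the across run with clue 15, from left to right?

6 8 1

17 in 2 cells must be {8,9}; 4 in 2 cells must be {1,3}.
The 19 across and the 4 down share only 3, so R2C3 = 3.
R1C3 = 4 − 3 = 1 completes the 4 down.
Given what's placed, R2C2 must be 9 to fit the 19 across and 17 down.
R1C2 = 17 − 9 = 8 completes the 17 down.
R2C1 = 19 − 12 = 7 completes the 19 across.
R1C1 = 15 − 9 = 6 completes the 15 across.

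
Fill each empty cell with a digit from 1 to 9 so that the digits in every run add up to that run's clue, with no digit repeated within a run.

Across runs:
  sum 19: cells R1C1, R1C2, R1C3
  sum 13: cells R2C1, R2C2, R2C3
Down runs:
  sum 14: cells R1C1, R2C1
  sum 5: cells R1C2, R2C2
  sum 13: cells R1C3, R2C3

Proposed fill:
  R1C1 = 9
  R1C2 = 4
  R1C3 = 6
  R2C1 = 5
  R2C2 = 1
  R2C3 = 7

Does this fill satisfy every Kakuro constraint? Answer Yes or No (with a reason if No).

Yes

Across: 9+4+6=19; 5+1+7=13. Down: 9+5=14; 4+1=5; 6+7=13. No digit repeats within any run.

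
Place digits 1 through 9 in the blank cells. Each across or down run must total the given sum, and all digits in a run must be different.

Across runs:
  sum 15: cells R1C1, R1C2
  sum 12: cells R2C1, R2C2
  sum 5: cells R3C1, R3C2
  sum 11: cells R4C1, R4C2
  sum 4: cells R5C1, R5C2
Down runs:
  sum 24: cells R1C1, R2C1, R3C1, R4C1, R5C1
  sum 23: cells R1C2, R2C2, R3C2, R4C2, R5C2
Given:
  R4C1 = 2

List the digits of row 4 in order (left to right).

2 9

4 in 2 cells must be {1,3}.
R4C2 = 11 − 2 = 9 completes the 11 across.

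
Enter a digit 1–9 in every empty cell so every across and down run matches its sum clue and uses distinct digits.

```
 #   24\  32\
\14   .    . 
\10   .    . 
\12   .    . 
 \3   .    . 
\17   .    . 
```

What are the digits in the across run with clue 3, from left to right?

1 2

3 in 2 cells must be {1,2}; 17 in 2 cells must be {8,9}.
Only 2 fits R4C2 under both its across sum 3 and down sum 32.
R4C1 = 3 − 2 = 1 completes the 3 across.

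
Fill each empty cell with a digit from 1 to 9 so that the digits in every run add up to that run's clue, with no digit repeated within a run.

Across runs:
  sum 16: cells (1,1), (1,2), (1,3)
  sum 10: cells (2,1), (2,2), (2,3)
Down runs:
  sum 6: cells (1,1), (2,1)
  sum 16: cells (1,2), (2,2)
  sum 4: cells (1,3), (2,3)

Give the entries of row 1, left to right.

16 in 2 cells must be {7,9}; 4 in 2 cells must be {1,3}.
The 10 across and the 16 down share only 7, so (2,2) = 7.
Given what's placed, (2,3) must be 1 to fit the 10 across and 4 down.
(1,2) = 16 − 7 = 9 completes the 16 down.
(1,3) = 4 − 1 = 3 completes the 4 down.
(2,1) = 10 − 8 = 2 completes the 10 across.
(1,1) = 16 − 12 = 4 completes the 16 across.

4, 9, 3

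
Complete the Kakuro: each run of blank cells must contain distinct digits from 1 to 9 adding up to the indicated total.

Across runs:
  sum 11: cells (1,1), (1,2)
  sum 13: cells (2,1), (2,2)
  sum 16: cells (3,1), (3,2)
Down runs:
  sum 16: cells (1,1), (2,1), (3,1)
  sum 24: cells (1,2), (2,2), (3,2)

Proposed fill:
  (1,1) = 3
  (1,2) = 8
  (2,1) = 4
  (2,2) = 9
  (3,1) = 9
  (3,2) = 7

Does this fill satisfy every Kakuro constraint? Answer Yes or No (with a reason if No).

Yes

Across: 3+8=11; 4+9=13; 9+7=16. Down: 3+4+9=16; 8+9+7=24. No digit repeats within any run.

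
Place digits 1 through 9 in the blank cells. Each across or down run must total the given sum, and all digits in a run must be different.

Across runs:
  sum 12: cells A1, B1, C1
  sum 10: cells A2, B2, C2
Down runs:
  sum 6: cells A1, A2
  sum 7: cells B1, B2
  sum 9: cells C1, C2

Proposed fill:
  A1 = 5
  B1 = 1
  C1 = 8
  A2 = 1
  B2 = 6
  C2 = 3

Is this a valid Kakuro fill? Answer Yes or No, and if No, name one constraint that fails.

No — the across run A1–C1 sums to 14, not 12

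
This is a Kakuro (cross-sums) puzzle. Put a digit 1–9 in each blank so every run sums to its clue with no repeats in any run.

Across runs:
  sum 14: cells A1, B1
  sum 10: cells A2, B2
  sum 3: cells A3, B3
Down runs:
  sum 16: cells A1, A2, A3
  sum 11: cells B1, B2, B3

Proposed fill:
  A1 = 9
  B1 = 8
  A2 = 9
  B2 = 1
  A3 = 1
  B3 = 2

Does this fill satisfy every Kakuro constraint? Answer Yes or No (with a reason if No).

No — the down run A1–A3 sums to 19, not 16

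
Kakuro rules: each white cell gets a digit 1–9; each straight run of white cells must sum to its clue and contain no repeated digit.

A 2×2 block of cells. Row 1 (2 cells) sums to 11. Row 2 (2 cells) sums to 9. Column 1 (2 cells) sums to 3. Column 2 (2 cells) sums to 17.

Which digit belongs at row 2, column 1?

3 in 2 cells must be {1,2}; 17 in 2 cells must be {8,9}.
The 11 across and the 3 down share only 2, so (1,1) = 2.
(1,2) = 11 − 2 = 9 completes the 11 across.
(2,1) = 3 − 2 = 1 completes the 3 down.
(2,2) = 9 − 1 = 8 completes the 9 across.

1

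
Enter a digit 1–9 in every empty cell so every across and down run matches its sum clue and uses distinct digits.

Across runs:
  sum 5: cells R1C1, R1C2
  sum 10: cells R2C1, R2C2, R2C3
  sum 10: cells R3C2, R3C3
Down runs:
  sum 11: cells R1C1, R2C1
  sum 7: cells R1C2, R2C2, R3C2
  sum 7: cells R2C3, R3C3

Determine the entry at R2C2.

7 in 3 cells must be {1,2,4}.
Nothing is forced directly, so branch on R3C2, whose candidates are 1 or 2 or 4. If R3C2 = 1: then R3C3 would have to be in {9} for the 10 across but in {1,2,3,4,5,6} for the 7 down — contradiction. If R3C2 = 2: then R3C3 would have to be in {8} for the 10 across but in {1,2,3,4,5,6} for the 7 down — contradiction. So R3C2 = 4.
R3C3 = 10 − 4 = 6 completes the 10 across.
R2C3 = 7 − 6 = 1 completes the 7 down.
R2C2 = 2: the only remaining digit allowed by both the 10 across and the 7 down.
R1C2 = 7 − 6 = 1 completes the 7 down.
R2C1 = 10 − 3 = 7 completes the 10 across.
R1C1 = 5 − 1 = 4 completes the 5 across.

2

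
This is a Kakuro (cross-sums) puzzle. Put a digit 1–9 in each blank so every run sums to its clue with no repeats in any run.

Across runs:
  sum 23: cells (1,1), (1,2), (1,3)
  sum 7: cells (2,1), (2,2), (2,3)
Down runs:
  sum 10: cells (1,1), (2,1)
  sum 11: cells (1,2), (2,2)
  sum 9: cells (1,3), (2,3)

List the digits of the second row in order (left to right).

23 in 3 cells must be {6,8,9}; 7 in 3 cells must be {1,2,4}.
Nothing is forced directly, so branch on (1,3), whose candidates are 6 or 8. If (1,3) = 6: then (2,3) would have to be in {1,2,4} for the 7 across but in {3} for the 9 down — contradiction. So (1,3) = 8.
(2,3) = 9 − 8 = 1 completes the 9 down.
Nothing is forced directly, so branch on (2,1), whose candidates are 2 or 4. If (2,1) = 2: then (1,1) would have to be in {6,9} for the 23 across but in {8} for the 10 down — contradiction. So (2,1) = 4.
(1,1) = 10 − 4 = 6 completes the 10 down.
(1,2) = 23 − 14 = 9 completes the 23 across.
(2,2) = 7 − 5 = 2 completes the 7 across.

4 2 1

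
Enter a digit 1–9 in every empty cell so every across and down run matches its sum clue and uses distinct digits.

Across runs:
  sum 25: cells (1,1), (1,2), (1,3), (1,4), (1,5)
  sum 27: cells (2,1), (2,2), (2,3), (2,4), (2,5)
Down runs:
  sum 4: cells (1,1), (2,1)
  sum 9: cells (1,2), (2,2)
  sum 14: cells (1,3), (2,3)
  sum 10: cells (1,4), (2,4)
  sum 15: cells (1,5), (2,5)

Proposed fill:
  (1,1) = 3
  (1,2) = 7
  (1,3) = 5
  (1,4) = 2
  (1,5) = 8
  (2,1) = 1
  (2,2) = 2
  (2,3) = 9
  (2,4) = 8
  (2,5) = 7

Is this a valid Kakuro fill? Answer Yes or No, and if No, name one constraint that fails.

Across: 3+7+5+2+8=25; 1+2+9+8+7=27. Down: 3+1=4; 7+2=9; 5+9=14; 2+8=10; 8+7=15. No digit repeats within any run.

Yes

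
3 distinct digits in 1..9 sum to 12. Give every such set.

{1,2,9}; {1,3,8}; {1,4,7}; {1,5,6}; {2,3,7}; {2,4,6}; {3,4,5}

3 distinct digits from 1–9 sum between 6 and 24.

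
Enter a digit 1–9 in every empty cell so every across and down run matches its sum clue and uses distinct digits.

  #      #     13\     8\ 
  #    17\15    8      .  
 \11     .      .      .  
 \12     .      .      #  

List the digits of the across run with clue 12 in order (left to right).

17 in 2 cells must be {8,9}.
R1C3 = 15 − 8 = 7 completes the 15 across.
The 11 across and the 17 down share only 8, so R2C1 = 8.
R2C3 = 8 − 7 = 1 completes the 8 down.
R3C1 = 17 − 8 = 9 completes the 17 down.
R3C2 = 12 − 9 = 3 completes the 12 across.
R2C2 = 11 − 9 = 2 completes the 11 across.

9, 3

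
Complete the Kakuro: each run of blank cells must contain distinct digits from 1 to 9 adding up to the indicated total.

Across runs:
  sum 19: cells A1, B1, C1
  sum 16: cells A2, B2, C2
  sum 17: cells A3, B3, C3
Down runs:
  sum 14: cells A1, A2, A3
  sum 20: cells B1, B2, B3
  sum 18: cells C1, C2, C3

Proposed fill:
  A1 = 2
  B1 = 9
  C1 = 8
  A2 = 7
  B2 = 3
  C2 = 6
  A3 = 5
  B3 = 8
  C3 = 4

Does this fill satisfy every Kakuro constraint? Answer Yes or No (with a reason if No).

Across: 2+9+8=19; 7+3+6=16; 5+8+4=17. Down: 2+7+5=14; 9+3+8=20; 8+6+4=18. No digit repeats within any run.

Yes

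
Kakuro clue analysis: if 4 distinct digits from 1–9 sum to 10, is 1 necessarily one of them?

Yes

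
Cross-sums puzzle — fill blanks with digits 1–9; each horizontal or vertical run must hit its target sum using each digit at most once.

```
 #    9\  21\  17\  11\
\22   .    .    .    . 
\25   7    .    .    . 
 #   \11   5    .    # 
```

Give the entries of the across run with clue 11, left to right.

R1C1 = 9 − 7 = 2 completes the 9 down.
R2C2 = 9: the only remaining digit allowed by both the 25 across and the 21 down.
R3C3 = 11 − 5 = 6 completes the 11 across.
R1C2 = 21 − 14 = 7 completes the 21 down.
No cell is forced outright now. R2C3 can only be 3 or 4 or 8 (the digits allowed by both its 25 across and its 17 down). If R2C3 = 4: then R1C3 would have to be in {4,5,8,9} for the 22 across but in {7} for the 17 down — contradiction. If R2C3 = 8: then R1C3 would have to be in {4,5,8,9} for the 22 across but in {3} for the 17 down — contradiction. So R2C3 = 3.
R1C3 = 17 − 9 = 8 completes the 17 down.
R1C4 = 22 − 17 = 5 completes the 22 across.
R2C4 = 25 − 19 = 6 completes the 25 across.

5, 6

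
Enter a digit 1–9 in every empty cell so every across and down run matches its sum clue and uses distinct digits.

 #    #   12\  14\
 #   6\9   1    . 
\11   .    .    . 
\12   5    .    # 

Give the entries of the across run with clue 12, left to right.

R1C3 = 9 − 1 = 8 completes the 9 across.
R2C1 = 6 − 5 = 1 completes the 6 down.
R2C3 = 14 − 8 = 6 completes the 14 down.
R3C2 = 12 − 5 = 7 completes the 12 across.
R2C2 = 11 − 7 = 4 completes the 11 across.

5 7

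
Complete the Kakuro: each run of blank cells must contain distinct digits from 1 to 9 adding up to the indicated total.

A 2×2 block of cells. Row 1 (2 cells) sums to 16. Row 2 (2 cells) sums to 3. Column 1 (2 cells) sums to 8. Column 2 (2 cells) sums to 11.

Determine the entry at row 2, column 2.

2

16 in 2 cells must be {7,9}; 3 in 2 cells must be {1,2}.
The 16 across and the 8 down share only 7, so (1,1) = 7.
(1,2) = 16 − 7 = 9 completes the 16 across.
(2,1) = 8 − 7 = 1 completes the 8 down.
(2,2) = 3 − 1 = 2 completes the 3 across.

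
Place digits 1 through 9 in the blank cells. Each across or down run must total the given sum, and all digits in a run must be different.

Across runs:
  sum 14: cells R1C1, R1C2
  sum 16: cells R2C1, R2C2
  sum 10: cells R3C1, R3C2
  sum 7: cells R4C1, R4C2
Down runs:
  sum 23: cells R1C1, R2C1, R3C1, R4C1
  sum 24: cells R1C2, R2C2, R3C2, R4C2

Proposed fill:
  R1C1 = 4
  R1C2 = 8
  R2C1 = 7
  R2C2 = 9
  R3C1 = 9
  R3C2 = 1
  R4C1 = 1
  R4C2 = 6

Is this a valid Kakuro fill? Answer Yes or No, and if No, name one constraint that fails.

No — the across run R1C1–R1C2 sums to 12, not 14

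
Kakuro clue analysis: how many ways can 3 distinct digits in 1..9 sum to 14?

3 distinct digits from 1–9 sum between 6 and 24.

8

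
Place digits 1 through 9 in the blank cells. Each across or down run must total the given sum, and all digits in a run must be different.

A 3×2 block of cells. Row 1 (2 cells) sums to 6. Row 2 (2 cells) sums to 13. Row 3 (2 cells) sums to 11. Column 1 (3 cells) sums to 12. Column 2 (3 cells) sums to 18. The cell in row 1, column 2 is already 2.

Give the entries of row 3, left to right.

2 9

(1,1) = 6 − 2 = 4 completes the 6 across.
Nothing is forced directly, so branch on (2,2), whose candidates are 7 or 9. If (2,2) = 9: then (2,1) would have to be in {4} for the 13 across but in {1,2,3,5,6,7} for the 12 down — contradiction. So (2,2) = 7.
(2,1) = 13 − 7 = 6 completes the 13 across.
(3,1) = 12 − 10 = 2 completes the 12 down.
(3,2) = 11 − 2 = 9 completes the 11 across.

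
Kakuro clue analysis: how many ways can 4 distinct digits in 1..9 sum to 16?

8

4 distinct digits from 1–9 sum between 10 and 30.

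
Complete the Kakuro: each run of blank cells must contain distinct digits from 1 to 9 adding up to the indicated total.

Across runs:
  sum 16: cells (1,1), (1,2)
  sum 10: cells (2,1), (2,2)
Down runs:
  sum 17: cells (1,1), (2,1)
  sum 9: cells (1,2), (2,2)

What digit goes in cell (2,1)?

8

16 in 2 cells must be {7,9}; 17 in 2 cells must be {8,9}.
The 16 across and the 17 down share only 9, so (1,1) = 9.
(1,2) = 16 − 9 = 7 completes the 16 across.
(2,1) = 17 − 9 = 8 completes the 17 down.
(2,2) = 10 − 8 = 2 completes the 10 across.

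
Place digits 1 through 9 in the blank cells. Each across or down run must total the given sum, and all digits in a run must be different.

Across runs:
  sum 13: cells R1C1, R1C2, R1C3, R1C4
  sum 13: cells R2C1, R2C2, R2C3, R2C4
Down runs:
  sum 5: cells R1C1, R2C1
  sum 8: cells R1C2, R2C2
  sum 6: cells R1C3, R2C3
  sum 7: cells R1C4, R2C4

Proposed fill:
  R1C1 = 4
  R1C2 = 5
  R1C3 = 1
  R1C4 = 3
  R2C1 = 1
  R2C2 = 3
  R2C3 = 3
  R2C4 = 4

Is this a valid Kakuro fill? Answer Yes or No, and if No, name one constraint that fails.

No — the across run R2C1–R2C4 sums to 11, not 13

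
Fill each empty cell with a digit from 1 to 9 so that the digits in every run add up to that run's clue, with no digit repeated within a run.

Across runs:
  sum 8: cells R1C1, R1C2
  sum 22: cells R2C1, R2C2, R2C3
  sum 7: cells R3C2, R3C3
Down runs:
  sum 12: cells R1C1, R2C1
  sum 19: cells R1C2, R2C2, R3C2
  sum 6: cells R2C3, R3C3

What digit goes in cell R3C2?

6

The 22 across and the 6 down share only 5, so R2C3 = 5.
R3C3 = 6 − 5 = 1 completes the 6 down.
R3C2 = 7 − 1 = 6 completes the 7 across.
R1C2 = 5: the only remaining digit allowed by both the 8 across and the 19 down.
R2C2 = 19 − 11 = 8 completes the 19 down.
R1C1 = 8 − 5 = 3 completes the 8 across.
R2C1 = 22 − 13 = 9 completes the 22 across.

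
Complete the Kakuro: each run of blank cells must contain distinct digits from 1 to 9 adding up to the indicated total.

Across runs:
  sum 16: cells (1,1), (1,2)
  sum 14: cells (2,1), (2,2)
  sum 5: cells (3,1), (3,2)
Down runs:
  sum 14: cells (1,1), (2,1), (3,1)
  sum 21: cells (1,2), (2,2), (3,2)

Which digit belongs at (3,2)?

16 in 2 cells must be {7,9}.
The 5 across and the 21 down share only 4, so (3,2) = 4.
Given what's placed, (1,2) must be 9 to fit the 16 across and 21 down.
(2,2) = 21 − 13 = 8 completes the 21 down.
(3,1) = 5 − 4 = 1 completes the 5 across.
(1,1) = 16 − 9 = 7 completes the 16 across.
(2,1) = 14 − 8 = 6 completes the 14 across.

4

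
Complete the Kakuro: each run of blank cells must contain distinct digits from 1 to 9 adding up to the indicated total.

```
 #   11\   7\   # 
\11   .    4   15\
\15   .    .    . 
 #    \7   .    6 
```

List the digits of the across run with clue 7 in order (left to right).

1, 6

7 in 3 cells must be {1,2,4}.
R1C1 = 11 − 4 = 7 completes the 11 across.
R2C1 = 11 − 7 = 4 completes the 11 down.
R2C2 = 2: the only remaining digit allowed by both the 15 across and the 7 down.
R2C3 = 15 − 6 = 9 completes the 15 across.
R3C2 = 7 − 6 = 1 completes the 7 across.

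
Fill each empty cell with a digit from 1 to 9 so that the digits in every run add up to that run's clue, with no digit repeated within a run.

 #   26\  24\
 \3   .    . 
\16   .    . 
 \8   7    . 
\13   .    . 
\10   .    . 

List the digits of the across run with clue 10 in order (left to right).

3 in 2 cells must be {1,2}; 16 in 2 cells must be {7,9}.
R2C1 = 9: the only remaining digit allowed by both the 16 across and the 26 down.
R2C2 = 16 − 9 = 7 completes the 16 across.
R3C2 = 8 − 7 = 1 completes the 8 across.
Given what's placed, R1C2 must be 2 to fit the 3 across and 24 down.
R1C1 = 3 − 2 = 1 completes the 3 across.
Nothing is forced directly, so branch on R4C1, whose candidates are 4 or 5 or 6. If R4C1 = 4: that forces R4C2 = 9, after which R5C1 would have to be in {1,2,3,4,6,7,8,9} for the 10 across but in {5} for the 26 down — contradiction. If R4C1 = 6: then R4C2 would have to be in {7} for the 13 across but in {5,6,8,9} for the 24 down — contradiction. So R4C1 = 5.
R4C2 = 13 − 5 = 8 completes the 13 across.
R5C1 = 26 − 22 = 4 completes the 26 down.
R5C2 = 10 − 4 = 6 completes the 10 across.

4 6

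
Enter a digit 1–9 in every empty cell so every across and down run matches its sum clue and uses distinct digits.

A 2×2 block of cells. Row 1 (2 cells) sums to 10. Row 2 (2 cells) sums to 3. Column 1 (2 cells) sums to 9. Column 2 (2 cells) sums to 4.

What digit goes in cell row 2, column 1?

2

3 in 2 cells must be {1,2}; 4 in 2 cells must be {1,3}.
The 3 across and the 4 down share only 1, so (2,2) = 1.
(1,2) = 4 − 1 = 3 completes the 4 down.
(2,1) = 3 − 1 = 2 completes the 3 across.
(1,1) = 10 − 3 = 7 completes the 10 across.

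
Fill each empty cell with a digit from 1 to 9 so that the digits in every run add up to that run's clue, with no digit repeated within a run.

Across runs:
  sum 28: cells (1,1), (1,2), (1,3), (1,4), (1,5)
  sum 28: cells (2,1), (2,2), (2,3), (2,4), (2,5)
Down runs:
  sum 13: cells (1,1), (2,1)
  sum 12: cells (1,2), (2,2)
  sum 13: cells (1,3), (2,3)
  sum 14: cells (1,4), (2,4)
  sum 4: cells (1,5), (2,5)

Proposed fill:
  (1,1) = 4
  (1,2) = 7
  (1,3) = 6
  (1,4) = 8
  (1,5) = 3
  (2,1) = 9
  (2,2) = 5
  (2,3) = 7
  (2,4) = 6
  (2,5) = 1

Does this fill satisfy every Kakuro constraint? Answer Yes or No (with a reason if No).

Across: 4+7+6+8+3=28; 9+5+7+6+1=28. Down: 4+9=13; 7+5=12; 6+7=13; 8+6=14; 3+1=4. No digit repeats within any run.

Yes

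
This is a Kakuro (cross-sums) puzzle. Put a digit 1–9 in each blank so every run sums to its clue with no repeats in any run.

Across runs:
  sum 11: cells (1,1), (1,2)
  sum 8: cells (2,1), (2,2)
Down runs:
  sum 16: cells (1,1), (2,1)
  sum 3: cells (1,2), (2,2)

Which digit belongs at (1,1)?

9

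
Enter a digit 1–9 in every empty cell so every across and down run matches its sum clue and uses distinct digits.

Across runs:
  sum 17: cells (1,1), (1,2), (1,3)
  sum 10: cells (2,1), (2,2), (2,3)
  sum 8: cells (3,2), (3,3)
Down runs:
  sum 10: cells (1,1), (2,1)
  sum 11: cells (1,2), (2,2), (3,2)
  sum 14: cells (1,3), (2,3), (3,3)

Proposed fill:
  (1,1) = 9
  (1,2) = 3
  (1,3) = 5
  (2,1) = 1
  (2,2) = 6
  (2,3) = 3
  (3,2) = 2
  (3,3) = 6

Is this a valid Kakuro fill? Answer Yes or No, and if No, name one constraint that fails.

Across: 9+3+5=17; 1+6+3=10; 2+6=8. Down: 9+1=10; 3+6+2=11; 5+3+6=14. No digit repeats within any run.

Yes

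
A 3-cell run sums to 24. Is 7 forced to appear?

Yes

The only way to make 24 from 3 distinct digits is {7,8,9}, which contains 7.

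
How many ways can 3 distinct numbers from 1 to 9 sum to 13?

3 distinct digits from 1–9 sum between 6 and 24.

7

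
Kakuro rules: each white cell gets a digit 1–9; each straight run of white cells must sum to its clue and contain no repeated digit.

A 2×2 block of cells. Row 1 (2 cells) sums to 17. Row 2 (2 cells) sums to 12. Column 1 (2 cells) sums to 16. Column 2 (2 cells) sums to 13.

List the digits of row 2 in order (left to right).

17 in 2 cells must be {8,9}; 16 in 2 cells must be {7,9}.
The 17 across and the 16 down share only 9, so (1,1) = 9.
(1,2) = 17 − 9 = 8 completes the 17 across.
(2,1) = 16 − 9 = 7 completes the 16 down.
(2,2) = 12 − 7 = 5 completes the 12 across.

7, 5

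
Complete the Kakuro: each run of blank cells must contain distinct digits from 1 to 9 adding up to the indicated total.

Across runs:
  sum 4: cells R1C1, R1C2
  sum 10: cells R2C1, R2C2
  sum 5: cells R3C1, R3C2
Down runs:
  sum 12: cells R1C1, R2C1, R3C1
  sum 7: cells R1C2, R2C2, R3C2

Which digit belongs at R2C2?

2

4 in 2 cells must be {1,3}; 7 in 3 cells must be {1,2,4}.
The 4 across and the 7 down share only 1, so R1C2 = 1.
R1C1 = 4 − 1 = 3 completes the 4 across.
Nothing is forced directly, so branch on R2C2, whose candidates are 2 or 4. If R2C2 = 4: then R2C1 would have to be in {6} for the 10 across but in {1,2,4,5,7,8} for the 12 down — contradiction. So R2C2 = 2.
R2C1 = 10 − 2 = 8 completes the 10 across.
R3C1 = 12 − 11 = 1 completes the 12 down.
R3C2 = 5 − 1 = 4 completes the 5 across.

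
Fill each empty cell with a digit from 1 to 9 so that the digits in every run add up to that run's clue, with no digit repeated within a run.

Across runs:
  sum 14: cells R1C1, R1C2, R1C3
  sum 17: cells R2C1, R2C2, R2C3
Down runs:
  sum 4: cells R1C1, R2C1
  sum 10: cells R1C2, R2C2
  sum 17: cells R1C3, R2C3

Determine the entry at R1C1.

4 in 2 cells must be {1,3}; 17 in 2 cells must be {8,9}.
Nothing is forced directly, so branch on R1C3, whose candidates are 8 or 9. If R1C3 = 8: that forces R1C1 = 1, after which R1C2 would have to be in {5} for the 14 across but in {1,2,3,4,6,7,8,9} for the 10 down — contradiction. So R1C3 = 9.
R2C3 = 17 − 9 = 8 completes the 17 down.
Given what's placed, R2C1 must be 3 to fit the 17 across and 4 down.
R2C2 = 17 − 11 = 6 completes the 17 across.
R1C1 = 4 − 3 = 1 completes the 4 down.
R1C2 = 14 − 10 = 4 completes the 14 across.

1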